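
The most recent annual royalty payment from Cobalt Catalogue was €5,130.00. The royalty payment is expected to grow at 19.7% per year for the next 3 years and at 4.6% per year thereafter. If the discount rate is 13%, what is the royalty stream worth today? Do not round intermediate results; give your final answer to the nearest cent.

€93218.83

D_1 = 6140.61000
D_2 = 7350.31017
D_3 = 8798.32127
Terminal value at year 3: TV = D_3×(1+g_2)/(r−g_2) = 9203.04405/0.084 = 109560.04824
P_0 = D_1/(1+r)^1 + D_2/(1+r)^2 + D_3/(1+r)^3 + TV/(1+r)^3
    = 5434.16814 + 5756.37103 + 6097.67799 + 75930.60921 = 93218.82637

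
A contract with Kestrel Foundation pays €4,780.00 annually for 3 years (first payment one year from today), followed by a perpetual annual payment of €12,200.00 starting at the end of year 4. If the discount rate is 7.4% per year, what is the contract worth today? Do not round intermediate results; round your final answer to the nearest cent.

€145533.88

PV of 3-year annuity: €4,780.00 × [1 − (1+0.074)^−3] / 0.074 = 12453.11716
Perpetuity value at year 3: €12,200.00 / 0.074 = 164864.86486
PV of perpetuity: 164864.86486 / (1+0.074)^3 = 133080.75831
Total PV = 12453.11716 + 133080.75831 = 145533.87547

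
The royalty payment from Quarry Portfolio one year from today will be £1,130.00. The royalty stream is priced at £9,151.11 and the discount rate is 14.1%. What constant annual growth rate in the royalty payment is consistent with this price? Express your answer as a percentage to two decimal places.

P = D₁/(r−g) ⇒ g = r − D₁/P = 0.141 − £1,130.00/£9,151.11 = 0.017518

1.75%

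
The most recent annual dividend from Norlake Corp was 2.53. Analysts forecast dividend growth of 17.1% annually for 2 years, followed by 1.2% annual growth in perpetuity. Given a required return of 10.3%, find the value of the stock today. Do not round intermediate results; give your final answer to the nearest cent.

37.25

D_1 = 2.96263
D_2 = 3.46924
Terminal value at year 2: TV = D_2×(1+g_2)/(r−g_2) = 3.51087/0.091 = 38.58100
P_0 = D_1/(1+r)^1 + D_2/(1+r)^2 + TV/(1+r)^2
    = 2.68597 + 2.85157 + 31.71191 = 37.24945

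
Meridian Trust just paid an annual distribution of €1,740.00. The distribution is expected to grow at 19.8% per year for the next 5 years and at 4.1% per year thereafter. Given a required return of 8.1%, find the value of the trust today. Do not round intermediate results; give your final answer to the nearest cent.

D_1 = 2084.52000
D_2 = 2497.25496
D_3 = 2991.71144
D_4 = 3584.07031
D_5 = 4293.71623
Terminal value at year 5: TV = D_5×(1+g_2)/(r−g_2) = 4469.75859/0.04 = 111743.96485
P_0 = D_1/(1+r)^1 + D_2/(1+r)^2 + D_3/(1+r)^3 + D_4/(1+r)^4 + D_5/(1+r)^5 + TV/(1+r)^5
    = 1928.32562 + 2137.03432 + 2368.33220 + 2624.66418 + 2908.73977 + 75699.95250 = 87667.04859

€87667.05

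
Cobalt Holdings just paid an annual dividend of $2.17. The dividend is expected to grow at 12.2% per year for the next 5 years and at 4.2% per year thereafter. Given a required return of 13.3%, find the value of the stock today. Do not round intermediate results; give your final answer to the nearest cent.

D_1 = 2.43474
D_2 = 2.73178
D_3 = 3.06506
D_4 = 3.43899
D_5 = 3.85855
Terminal value at year 5: TV = D_5×(1+g_2)/(r−g_2) = 4.02061/0.091 = 44.18251
P_0 = D_1/(1+r)^1 + D_2/(1+r)^2 + D_3/(1+r)^3 + D_4/(1+r)^4 + D_5/(1+r)^5 + TV/(1+r)^5
    = 2.14893 + 2.12807 + 2.10741 + 2.08695 + 2.06669 + 23.66469 = 34.20273

$34.20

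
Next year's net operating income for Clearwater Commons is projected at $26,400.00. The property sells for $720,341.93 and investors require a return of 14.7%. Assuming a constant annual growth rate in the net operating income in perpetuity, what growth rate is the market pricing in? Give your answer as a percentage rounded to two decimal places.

P = D₁/(r−g) ⇒ g = r − D₁/P = 0.147 − $26,400.00/$720,341.93 = 0.110351

11.04%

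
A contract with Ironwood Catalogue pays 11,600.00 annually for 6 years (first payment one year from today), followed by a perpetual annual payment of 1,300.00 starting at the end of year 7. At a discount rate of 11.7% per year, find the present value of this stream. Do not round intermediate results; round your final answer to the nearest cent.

PV of 6-year annuity: 11,600.00 × [1 − (1+0.117)^−6] / 0.117 = 48100.31317
Perpetuity value at year 6: 1,300.00 / 0.117 = 11111.11111
PV of perpetuity: 11111.11111 / (1+0.117)^6 = 5720.55877
Total PV = 48100.31317 + 5720.55877 = 53820.87195

53820.87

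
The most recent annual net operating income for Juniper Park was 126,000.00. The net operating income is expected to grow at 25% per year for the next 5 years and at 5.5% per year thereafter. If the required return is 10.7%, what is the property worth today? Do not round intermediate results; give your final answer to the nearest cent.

D_1 = 157500.00000
D_2 = 196875.00000
D_3 = 246093.75000
D_4 = 307617.18750
D_5 = 384521.48438
Terminal value at year 5: TV = D_5×(1+g_2)/(r−g_2) = 405670.16602/0.052 = 7801349.34645
P_0 = D_1/(1+r)^1 + D_2/(1+r)^2 + D_3/(1+r)^3 + D_4/(1+r)^4 + D_5/(1+r)^5 + TV/(1+r)^5
    = 142276.42276 + 160655.40059 + 181408.53725 + 204842.52174 + 231303.66050 + 4692795.41981 = 5613281.96266

5613281.96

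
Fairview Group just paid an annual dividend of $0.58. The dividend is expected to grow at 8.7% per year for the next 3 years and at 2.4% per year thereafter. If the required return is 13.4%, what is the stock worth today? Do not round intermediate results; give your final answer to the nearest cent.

D_1 = 0.63046
D_2 = 0.68531
D_3 = 0.74493
Terminal value at year 3: TV = D_3×(1+g_2)/(r−g_2) = 0.76281/0.11 = 6.93464
P_0 = D_1/(1+r)^1 + D_2/(1+r)^2 + D_3/(1+r)^3 + TV/(1+r)^3
    = 0.55596 + 0.53292 + 0.51083 + 4.75537 = 6.35509

$6.36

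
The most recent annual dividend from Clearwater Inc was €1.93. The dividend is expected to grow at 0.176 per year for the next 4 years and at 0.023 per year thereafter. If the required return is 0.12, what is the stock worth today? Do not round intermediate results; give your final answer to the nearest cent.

€33.48

D_1 = 2.26968
D_2 = 2.66914
D_3 = 3.13891
D_4 = 3.69136
Terminal value at year 4: TV = D_4×(1+g_2)/(r−g_2) = 3.77626/0.097 = 38.93055
P_0 = D_1/(1+r)^1 + D_2/(1+r)^2 + D_3/(1+r)^3 + D_4/(1+r)^4 + TV/(1+r)^4
    = 2.02650 + 2.12783 + 2.23422 + 2.34593 + 24.74107 = 33.47553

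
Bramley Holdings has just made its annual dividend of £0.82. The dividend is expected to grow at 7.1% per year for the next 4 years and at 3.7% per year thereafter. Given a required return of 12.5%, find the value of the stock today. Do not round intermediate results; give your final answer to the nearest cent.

£10.84

D_1 = 0.87822
D_2 = 0.94057
D_3 = 1.00735
D_4 = 1.07888
Terminal value at year 4: TV = D_4×(1+g_2)/(r−g_2) = 1.11879/0.088 = 12.71358
P_0 = D_1/(1+r)^1 + D_2/(1+r)^2 + D_3/(1+r)^3 + D_4/(1+r)^4 + TV/(1+r)^4
    = 0.78064 + 0.74317 + 0.70750 + 0.67354 + 7.93702 = 10.84187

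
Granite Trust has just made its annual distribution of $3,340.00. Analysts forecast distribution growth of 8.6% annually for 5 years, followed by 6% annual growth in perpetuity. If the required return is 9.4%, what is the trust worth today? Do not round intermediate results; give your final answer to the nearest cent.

$116714.59

D_1 = 3627.24000
D_2 = 3939.18264
D_3 = 4277.95235
D_4 = 4645.85625
D_5 = 5045.39989
Terminal value at year 5: TV = D_5×(1+g_2)/(r−g_2) = 5348.12388/0.034 = 157297.76116
P_0 = D_1/(1+r)^1 + D_2/(1+r)^2 + D_3/(1+r)^3 + D_4/(1+r)^4 + D_5/(1+r)^5 + TV/(1+r)^5
    = 3315.57587 + 3291.33034 + 3267.26211 + 3243.36988 + 3219.65237 + 100377.39746 = 116714.58804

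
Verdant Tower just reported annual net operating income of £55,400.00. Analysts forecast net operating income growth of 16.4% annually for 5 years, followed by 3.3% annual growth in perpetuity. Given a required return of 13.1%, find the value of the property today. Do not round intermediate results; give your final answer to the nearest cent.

D_1 = 64485.60000
D_2 = 75061.23840
D_3 = 87371.28150
D_4 = 101700.17166
D_5 = 118378.99982
Terminal value at year 5: TV = D_5×(1+g_2)/(r−g_2) = 122285.50681/0.098 = 1247811.29398
P_0 = D_1/(1+r)^1 + D_2/(1+r)^2 + D_3/(1+r)^3 + D_4/(1+r)^4 + D_5/(1+r)^5 + TV/(1+r)^5
    = 57016.44562 + 58680.05544 + 60392.20560 + 62154.31240 + 63967.83345 + 674273.18318 = 976484.03569

£976484.04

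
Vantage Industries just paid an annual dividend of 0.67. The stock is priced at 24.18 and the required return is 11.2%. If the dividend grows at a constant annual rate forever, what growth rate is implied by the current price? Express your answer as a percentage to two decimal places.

P = D₀(1+g)/(r−g) ⇒ P(r−g) = D₀(1+g) ⇒ g(P+D₀) = P·r − D₀
g = (P·r − D₀)/(P + D₀) = (24.18×0.112 − 0.67) / (24.18 + 0.67) = 0.082019

8.20%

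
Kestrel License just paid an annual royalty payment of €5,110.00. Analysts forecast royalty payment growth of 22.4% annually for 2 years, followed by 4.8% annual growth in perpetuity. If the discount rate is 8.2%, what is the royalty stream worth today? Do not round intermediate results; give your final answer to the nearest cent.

€213883.25

D_1 = 6254.64000
D_2 = 7655.67936
Terminal value at year 2: TV = D_2×(1+g_2)/(r−g_2) = 8023.15197/0.034 = 235975.05792
P_0 = D_1/(1+r)^1 + D_2/(1+r)^2 + TV/(1+r)^2
    = 5780.62847 + 6539.26917 + 201563.35560 = 213883.25323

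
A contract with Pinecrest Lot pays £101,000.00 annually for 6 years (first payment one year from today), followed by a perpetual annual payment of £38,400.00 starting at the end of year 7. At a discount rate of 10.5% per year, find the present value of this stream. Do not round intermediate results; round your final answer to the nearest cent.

PV of 6-year annuity: £101,000.00 × [1 − (1+0.105)^−6] / 0.105 = 433510.11816
Perpetuity value at year 6: £38,400.00 / 0.105 = 365714.28571
PV of perpetuity: 365714.28571 / (1+0.105)^6 = 200894.59722
Total PV = 433510.11816 + 200894.59722 = 634404.71539

£634404.72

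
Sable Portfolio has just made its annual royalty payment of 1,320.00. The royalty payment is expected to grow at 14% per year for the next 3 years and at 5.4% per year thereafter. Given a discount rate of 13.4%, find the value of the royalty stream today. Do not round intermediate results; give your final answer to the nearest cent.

D_1 = 1504.80000
D_2 = 1715.47200
D_3 = 1955.63808
Terminal value at year 3: TV = D_3×(1+g_2)/(r−g_2) = 2061.24254/0.08 = 25765.53170
P_0 = D_1/(1+r)^1 + D_2/(1+r)^2 + D_3/(1+r)^3 + TV/(1+r)^3
    = 1326.98413 + 1334.00521 + 1341.06344 + 17668.51076 = 21670.56353

21670.56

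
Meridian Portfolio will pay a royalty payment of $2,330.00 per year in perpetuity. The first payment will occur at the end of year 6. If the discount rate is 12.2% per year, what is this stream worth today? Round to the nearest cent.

$10740.68

Value at end of year 5: C / r = $2,330.00 / 0.122 = $19,098.3607
Discount to today: PV = $19,098.3607 / (1 + 0.122)^5 = $19,098.3607 / 1.778133 = $10,740.68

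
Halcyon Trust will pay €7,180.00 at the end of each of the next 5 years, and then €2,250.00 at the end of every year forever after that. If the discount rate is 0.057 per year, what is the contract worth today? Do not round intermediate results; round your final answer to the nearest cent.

PV of 5-year annuity: €7,180.00 × [1 − (1+0.057)^−5] / 0.057 = 30493.21311
Perpetuity value at year 5: €2,250.00 / 0.057 = 39473.68421
PV of perpetuity: 39473.68421 / (1+0.057)^5 = 29918.01158
Total PV = 30493.21311 + 29918.01158 = 60411.22469

€60411.22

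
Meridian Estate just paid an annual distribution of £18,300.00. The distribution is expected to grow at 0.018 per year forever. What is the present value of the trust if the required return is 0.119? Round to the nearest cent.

£184449.50

D₁ = D₀ × (1 + g) = £18,300.00 × 1.018 = £18,629.4000
Growing perpetuity: P = D₁ / (r − g) = £18,629.4000 / (0.119 − 0.018) = £184,449.50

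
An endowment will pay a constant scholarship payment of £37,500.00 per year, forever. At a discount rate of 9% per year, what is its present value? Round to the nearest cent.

£416666.67

Level perpetuity: PV = C / r = £37,500.00 / 0.09 = £416,666.67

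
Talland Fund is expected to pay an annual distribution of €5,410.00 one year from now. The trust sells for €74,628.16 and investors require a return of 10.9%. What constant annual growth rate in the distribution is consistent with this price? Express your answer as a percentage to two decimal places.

3.65%

P = D₁/(r−g) ⇒ g = r − D₁/P = 0.109 − €5,410.00/€74,628.16 = 0.036507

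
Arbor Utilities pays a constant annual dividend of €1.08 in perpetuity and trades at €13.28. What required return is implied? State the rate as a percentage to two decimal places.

8.13%

P = C/r ⇒ r = C/P = €1.08/€13.28 = 0.081325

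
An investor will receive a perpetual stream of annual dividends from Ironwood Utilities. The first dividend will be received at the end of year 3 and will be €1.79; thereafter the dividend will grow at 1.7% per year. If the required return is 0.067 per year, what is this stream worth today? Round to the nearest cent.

Value at end of year 2: C₁ / (r − g) = €1.79 / (0.067 − 0.017) = €35.8000
Discount to today: PV = €35.8000 / (1 + 0.067)^2 = €35.8000 / 1.138489 = €31.45

€31.45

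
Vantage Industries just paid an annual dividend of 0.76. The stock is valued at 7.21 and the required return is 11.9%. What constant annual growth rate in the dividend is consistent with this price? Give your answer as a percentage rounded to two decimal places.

P = D₀(1+g)/(r−g) ⇒ P(r−g) = D₀(1+g) ⇒ g(P+D₀) = P·r − D₀
g = (P·r − D₀)/(P + D₀) = (7.21×0.119 − 0.76) / (7.21 + 0.76) = 0.012295

1.23%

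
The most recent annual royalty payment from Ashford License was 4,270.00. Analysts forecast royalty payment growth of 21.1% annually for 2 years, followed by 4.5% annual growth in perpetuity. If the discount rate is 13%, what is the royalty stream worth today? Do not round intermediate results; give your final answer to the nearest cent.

69771.76

D_1 = 5170.97000
D_2 = 6262.04467
Terminal value at year 2: TV = D_2×(1+g_2)/(r−g_2) = 6543.83668/0.085 = 76986.31388
P_0 = D_1/(1+r)^1 + D_2/(1+r)^2 + TV/(1+r)^2
    = 4576.07965 + 4904.09951 + 60291.57638 = 69771.75554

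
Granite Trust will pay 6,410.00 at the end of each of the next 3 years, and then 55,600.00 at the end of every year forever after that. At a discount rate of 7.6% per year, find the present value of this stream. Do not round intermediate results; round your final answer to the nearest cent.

603890.99

PV of 3-year annuity: 6,410.00 × [1 − (1+0.076)^−3] / 0.076 = 16639.15047
Perpetuity value at year 3: 55,600.00 / 0.076 = 731578.94737
PV of perpetuity: 731578.94737 / (1+0.076)^3 = 587251.83880
Total PV = 16639.15047 + 587251.83880 = 603890.98926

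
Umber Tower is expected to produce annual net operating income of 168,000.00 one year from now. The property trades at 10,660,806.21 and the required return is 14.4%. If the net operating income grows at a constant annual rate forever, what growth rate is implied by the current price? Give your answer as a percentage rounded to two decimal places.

P = D₁/(r−g) ⇒ g = r − D₁/P = 0.144 − 168,000.00/10,660,806.21 = 0.128241

12.82%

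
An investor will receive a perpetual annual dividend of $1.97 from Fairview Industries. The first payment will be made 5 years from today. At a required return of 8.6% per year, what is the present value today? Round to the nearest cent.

$16.47

Value at end of year 4: C / r = $1.97 / 0.086 = $22.9070
Discount to today: PV = $22.9070 / (1 + 0.086)^4 = $22.9070 / 1.390975 = $16.47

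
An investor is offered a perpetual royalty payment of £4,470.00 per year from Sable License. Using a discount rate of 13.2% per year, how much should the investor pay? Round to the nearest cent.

£33863.64

Level perpetuity: PV = C / r = £4,470.00 / 0.132 = £33,863.64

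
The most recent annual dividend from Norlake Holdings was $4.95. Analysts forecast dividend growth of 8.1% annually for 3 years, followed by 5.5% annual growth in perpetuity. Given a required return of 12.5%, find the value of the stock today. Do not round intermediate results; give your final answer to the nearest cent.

D_1 = 5.35095
D_2 = 5.78438
D_3 = 6.25291
Terminal value at year 3: TV = D_3×(1+g_2)/(r−g_2) = 6.59682/0.07 = 94.24031
P_0 = D_1/(1+r)^1 + D_2/(1+r)^2 + D_3/(1+r)^3 + TV/(1+r)^3
    = 4.75640 + 4.57037 + 4.39162 + 66.18798 = 79.90637

$79.91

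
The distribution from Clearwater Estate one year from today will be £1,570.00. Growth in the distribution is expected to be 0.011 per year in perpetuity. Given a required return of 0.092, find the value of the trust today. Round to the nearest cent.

£19382.72

Growing perpetuity: P = D₁ / (r − g) = £1,570.0000 / (0.092 − 0.011) = £19,382.72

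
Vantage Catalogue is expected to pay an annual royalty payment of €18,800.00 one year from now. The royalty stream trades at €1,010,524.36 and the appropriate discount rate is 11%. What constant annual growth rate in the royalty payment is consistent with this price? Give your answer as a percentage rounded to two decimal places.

9.14%

P = D₁/(r−g) ⇒ g = r − D₁/P = 0.11 − €18,800.00/€1,010,524.36 = 0.091396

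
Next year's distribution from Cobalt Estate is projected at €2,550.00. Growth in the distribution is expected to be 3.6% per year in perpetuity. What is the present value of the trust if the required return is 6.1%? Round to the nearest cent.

€102000.00

Growing perpetuity: P = D₁ / (r − g) = €2,550.0000 / (0.061 − 0.036) = €102,000.00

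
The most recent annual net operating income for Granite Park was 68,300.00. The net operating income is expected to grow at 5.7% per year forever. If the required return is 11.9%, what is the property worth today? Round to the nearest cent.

1164404.84

D₁ = D₀ × (1 + g) = 68,300.00 × 1.057 = 72,193.1000
Growing perpetuity: P = D₁ / (r − g) = 72,193.1000 / (0.119 − 0.057) = 1,164,404.84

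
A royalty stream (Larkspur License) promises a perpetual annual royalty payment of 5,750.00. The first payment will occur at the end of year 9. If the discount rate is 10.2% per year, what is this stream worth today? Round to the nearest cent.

Value at end of year 8: C / r = 5,750.00 / 0.102 = 56,372.5490
Discount to today: PV = 56,372.5490 / (1 + 0.102)^8 = 56,372.5490 / 2.174967 = 25,918.80

25918.80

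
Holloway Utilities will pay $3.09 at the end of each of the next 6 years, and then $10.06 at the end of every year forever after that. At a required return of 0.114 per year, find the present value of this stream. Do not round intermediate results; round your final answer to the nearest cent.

PV of 6-year annuity: $3.09 × [1 − (1+0.114)^−6] / 0.114 = 12.92310
Perpetuity value at year 6: $10.06 / 0.114 = 88.24561
PV of perpetuity: 88.24561 / (1+0.114)^6 = 46.17235
Total PV = 12.92310 + 46.17235 = 59.09545

$59.10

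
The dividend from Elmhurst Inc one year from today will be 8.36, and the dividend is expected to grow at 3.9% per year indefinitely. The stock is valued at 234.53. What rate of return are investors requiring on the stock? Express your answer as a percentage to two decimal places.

7.46%

P = D₁/(r − g) ⇒ r = D₁/P + g = 8.3600/234.53 + 0.039 = 0.035646 + 0.039 = 0.074646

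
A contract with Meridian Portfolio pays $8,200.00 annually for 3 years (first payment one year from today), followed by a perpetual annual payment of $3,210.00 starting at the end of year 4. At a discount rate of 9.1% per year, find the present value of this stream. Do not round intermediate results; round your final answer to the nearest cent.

$47883.41

PV of 3-year annuity: $8,200.00 × [1 − (1+0.091)^−3] / 0.091 = 20719.67908
Perpetuity value at year 3: $3,210.00 / 0.091 = 35274.72527
PV of perpetuity: 35274.72527 / (1+0.091)^3 = 27163.72895
Total PV = 20719.67908 + 27163.72895 = 47883.40803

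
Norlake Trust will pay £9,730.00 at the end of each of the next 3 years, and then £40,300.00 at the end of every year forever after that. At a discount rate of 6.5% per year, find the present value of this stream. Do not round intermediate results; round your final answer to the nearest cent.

PV of 3-year annuity: £9,730.00 × [1 − (1+0.065)^−3] / 0.065 = 25769.66672
Perpetuity value at year 3: £40,300.00 / 0.065 = 620000.00000
PV of perpetuity: 620000.00000 / (1+0.065)^3 = 513266.43692
Total PV = 25769.66672 + 513266.43692 = 539036.10364

£539036.10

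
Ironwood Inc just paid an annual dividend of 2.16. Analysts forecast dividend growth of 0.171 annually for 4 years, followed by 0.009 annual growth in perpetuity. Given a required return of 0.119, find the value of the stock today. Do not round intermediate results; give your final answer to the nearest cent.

33.45

D_1 = 2.52936
D_2 = 2.96188
D_3 = 3.46836
D_4 = 4.06145
Terminal value at year 4: TV = D_4×(1+g_2)/(r−g_2) = 4.09801/0.11 = 37.25459
P_0 = D_1/(1+r)^1 + D_2/(1+r)^2 + D_3/(1+r)^3 + D_4/(1+r)^4 + TV/(1+r)^4
    = 2.26038 + 2.36542 + 2.47534 + 2.59037 + 23.76071 = 33.45220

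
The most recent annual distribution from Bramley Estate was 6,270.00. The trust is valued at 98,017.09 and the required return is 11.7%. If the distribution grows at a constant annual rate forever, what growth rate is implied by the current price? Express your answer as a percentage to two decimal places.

4.98%

P = D₀(1+g)/(r−g) ⇒ P(r−g) = D₀(1+g) ⇒ g(P+D₀) = P·r − D₀
g = (P·r − D₀)/(P + D₀) = (98,017.09×0.117 − 6,270.00) / (98,017.09 + 6,270.00) = 0.049843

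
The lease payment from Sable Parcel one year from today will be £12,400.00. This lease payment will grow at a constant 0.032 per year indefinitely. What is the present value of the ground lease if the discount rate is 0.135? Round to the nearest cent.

Growing perpetuity: P = D₁ / (r − g) = £12,400.0000 / (0.135 − 0.032) = £120,388.35

£120388.35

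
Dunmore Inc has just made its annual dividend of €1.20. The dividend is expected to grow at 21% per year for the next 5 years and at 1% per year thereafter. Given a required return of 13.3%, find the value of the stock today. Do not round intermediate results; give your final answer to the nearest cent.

D_1 = 1.45200
D_2 = 1.75692
D_3 = 2.12587
D_4 = 2.57231
D_5 = 3.11249
Terminal value at year 5: TV = D_5×(1+g_2)/(r−g_2) = 3.14362/0.123 = 25.55785
P_0 = D_1/(1+r)^1 + D_2/(1+r)^2 + D_3/(1+r)^3 + D_4/(1+r)^4 + D_5/(1+r)^5 + TV/(1+r)^5
    = 1.28155 + 1.36865 + 1.46166 + 1.56100 + 1.66709 + 13.68910 = 21.02905

€21.03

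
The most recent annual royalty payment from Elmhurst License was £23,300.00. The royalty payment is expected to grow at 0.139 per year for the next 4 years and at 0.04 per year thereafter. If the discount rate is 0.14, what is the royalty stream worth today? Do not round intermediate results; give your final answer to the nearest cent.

D_1 = 26538.70000
D_2 = 30227.57930
D_3 = 34429.21282
D_4 = 39214.87341
Terminal value at year 4: TV = D_4×(1+g_2)/(r−g_2) = 40783.46834/0.1 = 407834.68341
P_0 = D_1/(1+r)^1 + D_2/(1+r)^2 + D_3/(1+r)^3 + D_4/(1+r)^4 + TV/(1+r)^4
    = 23279.56140 + 23259.14074 + 23238.73798 + 23218.35312 + 241470.87248 = 334466.66572

£334466.67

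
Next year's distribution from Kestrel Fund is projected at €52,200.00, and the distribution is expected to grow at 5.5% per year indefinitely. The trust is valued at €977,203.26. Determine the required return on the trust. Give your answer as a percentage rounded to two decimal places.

10.84%

P = D₁/(r − g) ⇒ r = D₁/P + g = €52,200.0000/€977,203.26 + 0.055 = 0.053418 + 0.055 = 0.108418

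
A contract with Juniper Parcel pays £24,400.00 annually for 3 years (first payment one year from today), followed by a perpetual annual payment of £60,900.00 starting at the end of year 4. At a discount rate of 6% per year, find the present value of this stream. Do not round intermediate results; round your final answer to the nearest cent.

PV of 3-year annuity: £24,400.00 × [1 − (1+0.06)^−3] / 0.06 = 65221.49157
Perpetuity value at year 3: £60,900.00 / 0.06 = 1015000.00000
PV of perpetuity: 1015000.00000 / (1+0.06)^3 = 852213.57228
Total PV = 65221.49157 + 852213.57228 = 917435.06384

£917435.06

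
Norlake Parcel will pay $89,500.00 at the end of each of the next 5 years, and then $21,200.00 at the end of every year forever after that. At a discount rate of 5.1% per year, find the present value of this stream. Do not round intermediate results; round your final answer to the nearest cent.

PV of 5-year annuity: $89,500.00 × [1 − (1+0.051)^−5] / 0.051 = 386419.36309
Perpetuity value at year 5: $21,200.00 / 0.051 = 415686.27451
PV of perpetuity: 415686.27451 / (1+0.051)^5 = 324154.53711
Total PV = 386419.36309 + 324154.53711 = 710573.90020

$710573.90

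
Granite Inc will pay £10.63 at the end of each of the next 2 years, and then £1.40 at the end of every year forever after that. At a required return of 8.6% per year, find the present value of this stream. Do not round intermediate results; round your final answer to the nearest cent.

PV of 2-year annuity: £10.63 × [1 − (1+0.086)^−2] / 0.086 = 18.80130
Perpetuity value at year 2: £1.40 / 0.086 = 16.27907
PV of perpetuity: 16.27907 / (1+0.086)^2 = 13.80289
Total PV = 18.80130 + 13.80289 = 32.60419

£32.60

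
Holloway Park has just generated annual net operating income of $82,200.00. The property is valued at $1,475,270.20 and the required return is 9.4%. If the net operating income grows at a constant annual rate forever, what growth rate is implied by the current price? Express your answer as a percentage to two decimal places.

P = D₀(1+g)/(r−g) ⇒ P(r−g) = D₀(1+g) ⇒ g(P+D₀) = P·r − D₀
g = (P·r − D₀)/(P + D₀) = ($1,475,270.20×0.094 − $82,200.00) / ($1,475,270.20 + $82,200.00) = 0.036261

3.63%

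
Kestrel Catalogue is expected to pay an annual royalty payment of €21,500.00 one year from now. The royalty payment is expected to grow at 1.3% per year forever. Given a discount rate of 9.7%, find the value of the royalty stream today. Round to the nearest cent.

€255952.38

Growing perpetuity: P = D₁ / (r − g) = €21,500.0000 / (0.097 − 0.013) = €255,952.38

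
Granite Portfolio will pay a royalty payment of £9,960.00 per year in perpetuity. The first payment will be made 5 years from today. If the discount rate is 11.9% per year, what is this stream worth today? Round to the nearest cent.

Value at end of year 4: C / r = £9,960.00 / 0.119 = £83,697.4790
Discount to today: PV = £83,697.4790 / (1 + 0.119)^4 = £83,697.4790 / 1.567907 = £53,381.65

£53381.65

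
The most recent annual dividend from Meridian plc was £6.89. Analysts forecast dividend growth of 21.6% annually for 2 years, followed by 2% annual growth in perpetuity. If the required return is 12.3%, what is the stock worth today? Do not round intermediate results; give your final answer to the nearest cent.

D_1 = 8.37824
D_2 = 10.18794
Terminal value at year 2: TV = D_2×(1+g_2)/(r−g_2) = 10.39170/0.103 = 100.89028
P_0 = D_1/(1+r)^1 + D_2/(1+r)^2 + TV/(1+r)^2
    = 7.46059 + 8.07843 + 79.99997 = 95.53898

£95.54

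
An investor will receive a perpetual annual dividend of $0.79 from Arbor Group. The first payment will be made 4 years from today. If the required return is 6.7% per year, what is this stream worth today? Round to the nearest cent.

Value at end of year 3: C / r = $0.79 / 0.067 = $11.7910
Discount to today: PV = $11.7910 / (1 + 0.067)^3 = $11.7910 / 1.214768 = $9.71

$9.71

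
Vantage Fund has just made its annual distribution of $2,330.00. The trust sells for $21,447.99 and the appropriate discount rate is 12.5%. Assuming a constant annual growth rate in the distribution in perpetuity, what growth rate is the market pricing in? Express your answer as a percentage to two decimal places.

P = D₀(1+g)/(r−g) ⇒ P(r−g) = D₀(1+g) ⇒ g(P+D₀) = P·r − D₀
g = (P·r − D₀)/(P + D₀) = ($21,447.99×0.125 − $2,330.00) / ($21,447.99 + $2,330.00) = 0.014761

1.48%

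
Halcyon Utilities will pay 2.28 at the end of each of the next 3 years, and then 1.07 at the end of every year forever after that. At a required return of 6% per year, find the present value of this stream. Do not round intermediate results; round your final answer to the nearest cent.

PV of 3-year annuity: 2.28 × [1 − (1+0.06)^−3] / 0.06 = 6.09447
Perpetuity value at year 3: 1.07 / 0.06 = 17.83333
PV of perpetuity: 17.83333 / (1+0.06)^3 = 14.97321
Total PV = 6.09447 + 14.97321 = 21.06768

21.07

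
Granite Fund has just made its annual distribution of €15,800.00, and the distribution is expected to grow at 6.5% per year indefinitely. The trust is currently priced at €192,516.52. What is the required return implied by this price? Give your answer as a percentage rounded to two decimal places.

D₁ = €15,800.00 × 1.065 = €16,827.0000
P = D₁/(r − g) ⇒ r = D₁/P + g = €16,827.0000/€192,516.52 + 0.065 = 0.087405 + 0.065 = 0.152405

15.24%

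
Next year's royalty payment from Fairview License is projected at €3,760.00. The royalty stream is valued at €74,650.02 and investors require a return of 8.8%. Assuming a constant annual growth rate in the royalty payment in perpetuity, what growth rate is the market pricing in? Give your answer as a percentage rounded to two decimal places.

P = D₁/(r−g) ⇒ g = r − D₁/P = 0.088 − €3,760.00/€74,650.02 = 0.037632

3.76%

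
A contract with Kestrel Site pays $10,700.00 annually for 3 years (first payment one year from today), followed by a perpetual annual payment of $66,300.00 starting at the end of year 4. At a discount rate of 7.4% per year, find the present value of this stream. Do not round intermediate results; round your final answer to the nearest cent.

$751093.79

PV of 3-year annuity: $10,700.00 × [1 − (1+0.074)^−3] / 0.074 = 27876.22460
Perpetuity value at year 3: $66,300.00 / 0.074 = 895945.94595
PV of perpetuity: 895945.94595 / (1+0.074)^3 = 723217.56358
Total PV = 27876.22460 + 723217.56358 = 751093.78819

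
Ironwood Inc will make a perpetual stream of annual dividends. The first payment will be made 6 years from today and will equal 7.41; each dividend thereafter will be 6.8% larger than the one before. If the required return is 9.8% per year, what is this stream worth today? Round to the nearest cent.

154.77

Value at end of year 5: C₁ / (r − g) = 7.41 / (0.098 − 0.068) = 247.0000
Discount to today: PV = 247.0000 / (1 + 0.098)^5 = 247.0000 / 1.595922 = 154.77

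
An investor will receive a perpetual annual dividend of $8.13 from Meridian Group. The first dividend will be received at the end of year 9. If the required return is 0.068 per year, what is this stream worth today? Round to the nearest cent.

Value at end of year 8: C / r = $8.13 / 0.068 = $119.5588
Discount to today: PV = $119.5588 / (1 + 0.068)^8 = $119.5588 / 1.692661 = $70.63

$70.63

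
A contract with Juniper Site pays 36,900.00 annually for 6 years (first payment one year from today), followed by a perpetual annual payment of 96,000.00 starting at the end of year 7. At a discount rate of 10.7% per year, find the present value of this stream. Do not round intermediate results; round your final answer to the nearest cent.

PV of 6-year annuity: 36,900.00 × [1 − (1+0.107)^−6] / 0.107 = 157465.30319
Perpetuity value at year 6: 96,000.00 / 0.107 = 897196.26168
PV of perpetuity: 897196.26168 / (1+0.107)^6 = 487530.43226
Total PV = 157465.30319 + 487530.43226 = 644995.73544

644995.74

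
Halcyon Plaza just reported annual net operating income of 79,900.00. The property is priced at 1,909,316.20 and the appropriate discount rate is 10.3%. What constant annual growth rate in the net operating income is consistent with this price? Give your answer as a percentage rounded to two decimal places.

5.87%

P = D₀(1+g)/(r−g) ⇒ P(r−g) = D₀(1+g) ⇒ g(P+D₀) = P·r − D₀
g = (P·r − D₀)/(P + D₀) = (1,909,316.20×0.103 − 79,900.00) / (1,909,316.20 + 79,900.00) = 0.058696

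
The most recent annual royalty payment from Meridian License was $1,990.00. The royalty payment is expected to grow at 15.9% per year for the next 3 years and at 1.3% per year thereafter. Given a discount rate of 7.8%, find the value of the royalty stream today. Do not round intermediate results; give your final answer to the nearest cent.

$45455.74

D_1 = 2306.41000
D_2 = 2673.12919
D_3 = 3098.15673
Terminal value at year 3: TV = D_3×(1+g_2)/(r−g_2) = 3138.43277/0.065 = 48283.58106
P_0 = D_1/(1+r)^1 + D_2/(1+r)^2 + D_3/(1+r)^3 + TV/(1+r)^3
    = 2139.52690 + 2300.28913 + 2473.13089 + 38542.79370 = 45455.74062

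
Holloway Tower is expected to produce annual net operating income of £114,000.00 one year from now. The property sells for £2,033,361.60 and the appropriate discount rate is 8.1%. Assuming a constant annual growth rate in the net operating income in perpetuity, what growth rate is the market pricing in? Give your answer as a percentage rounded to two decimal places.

P = D₁/(r−g) ⇒ g = r − D₁/P = 0.081 − £114,000.00/£2,033,361.60 = 0.024935

2.49%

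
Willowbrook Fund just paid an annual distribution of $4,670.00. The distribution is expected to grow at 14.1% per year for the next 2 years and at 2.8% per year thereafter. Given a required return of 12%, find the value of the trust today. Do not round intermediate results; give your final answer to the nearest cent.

D_1 = 5328.47000
D_2 = 6079.78427
Terminal value at year 2: TV = D_2×(1+g_2)/(r−g_2) = 6250.01823/0.092 = 67934.98076
P_0 = D_1/(1+r)^1 + D_2/(1+r)^2 + TV/(1+r)^2
    = 4757.56250 + 4846.76680 + 54157.35073 = 63761.68003

$63761.68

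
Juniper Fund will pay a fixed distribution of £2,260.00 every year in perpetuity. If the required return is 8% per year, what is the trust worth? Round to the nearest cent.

Level perpetuity: PV = C / r = £2,260.00 / 0.08 = £28,250.00

£28250.00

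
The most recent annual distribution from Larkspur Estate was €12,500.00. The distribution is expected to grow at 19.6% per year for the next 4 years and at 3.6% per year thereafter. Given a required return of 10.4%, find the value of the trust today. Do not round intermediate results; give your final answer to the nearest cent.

€323628.13

D_1 = 14950.00000
D_2 = 17880.20000
D_3 = 21384.71920
D_4 = 25576.12416
Terminal value at year 4: TV = D_4×(1+g_2)/(r−g_2) = 26496.86463/0.068 = 389659.77402
P_0 = D_1/(1+r)^1 + D_2/(1+r)^2 + D_3/(1+r)^3 + D_4/(1+r)^4 + TV/(1+r)^4
    = 13541.66667 + 14670.13889 + 15892.65046 + 17217.03800 + 262306.63779 = 323628.13181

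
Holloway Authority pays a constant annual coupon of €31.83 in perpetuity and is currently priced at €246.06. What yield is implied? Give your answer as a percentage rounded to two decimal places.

12.94%

P = C/r ⇒ r = C/P = €31.83/€246.06 = 0.129359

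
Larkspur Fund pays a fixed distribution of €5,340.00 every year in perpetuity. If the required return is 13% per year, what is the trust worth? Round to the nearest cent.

Level perpetuity: PV = C / r = €5,340.00 / 0.13 = €41,076.92

€41076.92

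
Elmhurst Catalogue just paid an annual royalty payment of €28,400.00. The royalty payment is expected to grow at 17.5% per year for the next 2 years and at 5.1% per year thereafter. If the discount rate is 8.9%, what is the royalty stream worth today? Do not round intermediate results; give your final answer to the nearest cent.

€978150.16

D_1 = 33370.00000
D_2 = 39209.75000
Terminal value at year 2: TV = D_2×(1+g_2)/(r−g_2) = 41209.44725/0.038 = 1084459.13816
P_0 = D_1/(1+r)^1 + D_2/(1+r)^2 + TV/(1+r)^2
    = 30642.79155 + 33062.69979 + 914444.67056 = 978150.16191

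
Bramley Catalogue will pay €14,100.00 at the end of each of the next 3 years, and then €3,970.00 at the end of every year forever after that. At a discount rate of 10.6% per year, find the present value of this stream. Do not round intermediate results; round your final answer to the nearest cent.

€62380.90

PV of 3-year annuity: €14,100.00 × [1 − (1+0.106)^−3] / 0.106 = 34697.51034
Perpetuity value at year 3: €3,970.00 / 0.106 = 37452.83019
PV of perpetuity: 37452.83019 / (1+0.106)^3 = 27683.38933
Total PV = 34697.51034 + 27683.38933 = 62380.89968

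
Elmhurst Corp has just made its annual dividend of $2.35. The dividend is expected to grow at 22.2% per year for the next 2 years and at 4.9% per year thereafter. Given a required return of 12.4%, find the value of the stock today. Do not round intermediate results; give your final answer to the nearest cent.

D_1 = 2.87170
D_2 = 3.50922
Terminal value at year 2: TV = D_2×(1+g_2)/(r−g_2) = 3.68117/0.075 = 49.08225
P_0 = D_1/(1+r)^1 + D_2/(1+r)^2 + TV/(1+r)^2
    = 2.55489 + 2.77765 + 38.85008 = 44.18262

$44.18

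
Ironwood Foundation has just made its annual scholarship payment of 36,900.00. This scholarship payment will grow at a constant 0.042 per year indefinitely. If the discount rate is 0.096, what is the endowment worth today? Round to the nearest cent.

712033.33

D₁ = D₀ × (1 + g) = 36,900.00 × 1.042 = 38,449.8000
Growing perpetuity: P = D₁ / (r − g) = 38,449.8000 / (0.096 − 0.042) = 712,033.33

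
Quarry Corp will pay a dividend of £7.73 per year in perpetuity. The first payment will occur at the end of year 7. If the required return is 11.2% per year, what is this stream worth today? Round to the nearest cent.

Value at end of year 6: C / r = £7.73 / 0.112 = £69.0179
Discount to today: PV = £69.0179 / (1 + 0.112)^6 = £69.0179 / 1.890727 = £36.50

£36.50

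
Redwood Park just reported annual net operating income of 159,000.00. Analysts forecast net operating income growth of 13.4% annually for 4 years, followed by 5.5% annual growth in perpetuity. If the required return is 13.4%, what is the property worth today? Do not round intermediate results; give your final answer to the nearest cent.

2759354.43

D_1 = 180306.00000
D_2 = 204467.00400
D_3 = 231865.58254
D_4 = 262935.57060
Terminal value at year 4: TV = D_4×(1+g_2)/(r−g_2) = 277397.02698/0.079 = 3511354.77188
P_0 = D_1/(1+r)^1 + D_2/(1+r)^2 + D_3/(1+r)^3 + D_4/(1+r)^4 + TV/(1+r)^4
    = 159000.00000 + 159000.00000 + 159000.00000 + 159000.00000 + 2123354.43038 = 2759354.43038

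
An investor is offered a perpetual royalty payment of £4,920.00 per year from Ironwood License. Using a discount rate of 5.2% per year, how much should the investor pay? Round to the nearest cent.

Level perpetuity: PV = C / r = £4,920.00 / 0.052 = £94,615.38

£94615.38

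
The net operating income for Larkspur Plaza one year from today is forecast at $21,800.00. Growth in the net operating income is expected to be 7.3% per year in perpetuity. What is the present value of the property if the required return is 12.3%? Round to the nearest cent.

$436000.00

Growing perpetuity: P = D₁ / (r − g) = $21,800.0000 / (0.123 − 0.073) = $436,000.00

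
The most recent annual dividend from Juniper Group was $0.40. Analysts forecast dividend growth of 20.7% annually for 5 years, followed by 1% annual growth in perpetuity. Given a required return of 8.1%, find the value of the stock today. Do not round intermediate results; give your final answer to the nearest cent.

D_1 = 0.48280
D_2 = 0.58274
D_3 = 0.70337
D_4 = 0.84896
D_5 = 1.02470
Terminal value at year 5: TV = D_5×(1+g_2)/(r−g_2) = 1.03495/0.071 = 14.57671
P_0 = D_1/(1+r)^1 + D_2/(1+r)^2 + D_3/(1+r)^3 + D_4/(1+r)^4 + D_5/(1+r)^5 + TV/(1+r)^5
    = 0.44662 + 0.49868 + 0.55681 + 0.62171 + 0.69417 + 9.87486 = 12.69285

$12.69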